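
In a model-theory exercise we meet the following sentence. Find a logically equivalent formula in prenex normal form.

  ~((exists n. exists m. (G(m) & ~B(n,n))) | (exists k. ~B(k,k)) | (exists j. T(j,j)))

Push ¬ through the quantifiers and connectives to reach negation normal form:
  (forall n. forall m. (~G(m) | B(n,n))) & (forall k. B(k,k)) & (forall j. ~T(j,j))
All bound variables are already distinct, so no renaming is needed.
Extract every quantifier outward, since the variables are now distinct and don't occur free across branches:
  forall n. forall m. forall k. forall j. ((~G(m) | B(n,n)) & B(k,k) & ~T(j,j))

forall n. forall m. forall k. forall j. ((~G(m) | B(n,n)) & B(k,k) & ~T(j,j))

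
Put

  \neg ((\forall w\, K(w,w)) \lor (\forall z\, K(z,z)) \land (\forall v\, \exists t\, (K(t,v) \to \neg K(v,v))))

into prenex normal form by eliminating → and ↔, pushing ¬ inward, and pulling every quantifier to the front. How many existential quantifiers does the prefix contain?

First replace A → B with ¬A ∨ B.
  \neg ((\forall w\, K(w,w)) \lor (\forall z\, K(z,z)) \land (\forall v\, \exists t\, (\neg K(t,v) \lor \neg K(v,v))))
Move each ¬ inward, flipping quantifiers it crosses:
  (\exists w\, \neg K(w,w)) \land ((\exists z\, \neg K(z,z)) \lor (\exists v\, \forall t\, (K(t,v) \land K(v,v))))
All bound variables are already distinct, so no renaming is needed.
Finally move all quantifiers to the prefix:
  \exists w\, \exists z\, \exists v\, \forall t\, (\neg K(w,w) \land (\neg K(z,z) \lor K(t,v) \land K(v,v)))
The prefix is \exists w \exists z \exists v \forall t: 1 universal, 3 existential.

3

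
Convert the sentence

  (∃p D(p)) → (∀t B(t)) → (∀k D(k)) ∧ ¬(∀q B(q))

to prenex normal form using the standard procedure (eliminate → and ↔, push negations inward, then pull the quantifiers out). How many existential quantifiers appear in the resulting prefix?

Eliminate → and ↔ using ¬ and ∨.
  ¬(∃p D(p)) ∨ ¬(∀t B(t)) ∨ (∀k D(k)) ∧ ¬(∀q B(q))
Push ¬ through the quantifiers and connectives to reach negation normal form:
  (∀p ¬D(p)) ∨ (∃t ¬B(t)) ∨ (∀k D(k)) ∧ (∃q ¬B(q))
Pull the quantifiers to the front (each side's bound variable is not free in the other side):
  ∀p ∃t ∀k ∃q (¬D(p) ∨ ¬B(t) ∨ D(k) ∧ ¬B(q))
The prefix is ∀p ∃t ∀k ∃q: 2 universal, 2 existential.

2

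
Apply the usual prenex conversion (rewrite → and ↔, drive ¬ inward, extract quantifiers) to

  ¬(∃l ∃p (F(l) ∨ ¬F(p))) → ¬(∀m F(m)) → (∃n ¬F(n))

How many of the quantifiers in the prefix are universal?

Eliminate → and ↔ using ¬ and ∨.
  ¬¬(∃l ∃p (F(l) ∨ ¬F(p))) ∨ ¬¬(∀m F(m)) ∨ (∃n ¬F(n))
Drive negations inward (¬∀x A ≡ ∃x ¬A, ¬∃x A ≡ ∀x ¬A, De Morgan for ∧/∨):
  (∃l ∃p (F(l) ∨ ¬F(p))) ∨ (∀m F(m)) ∨ (∃n ¬F(n))
Extract every quantifier outward, since the variables are now distinct and don't occur free across branches:
  ∃l ∃p ∀m ∃n (F(l) ∨ ¬F(p) ∨ F(m) ∨ ¬F(n))
The prefix is ∃l ∃p ∀m ∃n: 1 universal, 3 existential.

1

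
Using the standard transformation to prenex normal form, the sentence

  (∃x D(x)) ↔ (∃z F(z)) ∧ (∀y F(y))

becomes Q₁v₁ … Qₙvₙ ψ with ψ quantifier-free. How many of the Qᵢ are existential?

3

First replace A → B with ¬A ∨ B; A ↔ B as (¬A ∨ B) ∧ (¬B ∨ A).
  (¬(∃x D(x)) ∨ (∃z F(z)) ∧ (∀y F(y))) ∧ (¬((∃z F(z)) ∧ (∀y F(y))) ∨ (∃x D(x)))
Move each ¬ inward, flipping quantifiers it crosses:
  ((∀x ¬D(x)) ∨ (∃z F(z)) ∧ (∀y F(y))) ∧ ((∀z ¬F(z)) ∨ (∃y ¬F(y)) ∨ (∃x D(x)))
Rename bound variables to avoid capture: z↦c, y↦s, x↦a.
  ((∀x ¬D(x)) ∨ (∃z F(z)) ∧ (∀y F(y))) ∧ ((∀c ¬F(c)) ∨ (∃s ¬F(s)) ∨ (∃a D(a)))
Finally move all quantifiers to the prefix:
  ∀x ∃z ∀y ∀c ∃s ∃a ((¬D(x) ∨ F(z) ∧ F(y)) ∧ (¬F(c) ∨ ¬F(s) ∨ D(a)))
The prefix is ∀x ∃z ∀y ∀c ∃s ∃a: 3 universal, 3 existential.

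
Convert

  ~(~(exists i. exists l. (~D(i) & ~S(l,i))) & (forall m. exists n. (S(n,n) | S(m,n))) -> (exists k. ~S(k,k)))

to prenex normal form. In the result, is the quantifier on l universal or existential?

Eliminate → and ↔ using ¬ and ∨.
  ~(~(~(exists i. exists l. (~D(i) & ~S(l,i))) & (forall m. exists n. (S(n,n) | S(m,n)))) | (exists k. ~S(k,k)))
Move each ¬ inward, flipping quantifiers it crosses:
  (forall i. forall l. (D(i) | S(l,i))) & (forall m. exists n. (S(n,n) | S(m,n))) & (forall k. S(k,k))
All bound variables are already distinct, so no renaming is needed.
Finally move all quantifiers to the prefix:
  forall i. forall l. forall m. exists n. forall k. ((D(i) | S(l,i)) & (S(n,n) | S(m,n)) & S(k,k))
The quantifier exists l sits under an odd number of negations (counting the antecedent side of each →), so it flips to forall l.

universal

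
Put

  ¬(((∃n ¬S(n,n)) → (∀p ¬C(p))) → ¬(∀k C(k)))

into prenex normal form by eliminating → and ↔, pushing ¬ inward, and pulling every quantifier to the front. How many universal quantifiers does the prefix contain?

First replace A → B with ¬A ∨ B.
  ¬(¬(¬(∃n ¬S(n,n)) ∨ (∀p ¬C(p))) ∨ ¬(∀k C(k)))
Drive negations inward (¬∀x A ≡ ∃x ¬A, ¬∃x A ≡ ∀x ¬A, De Morgan for ∧/∨):
  ((∀n S(n,n)) ∨ (∀p ¬C(p))) ∧ (∀k C(k))
Extract every quantifier outward, since the variables are now distinct and don't occur free across branches:
  ∀n ∀p ∀k ((S(n,n) ∨ ¬C(p)) ∧ C(k))
The prefix is ∀n ∀p ∀k: 3 universal, 0 existential.

3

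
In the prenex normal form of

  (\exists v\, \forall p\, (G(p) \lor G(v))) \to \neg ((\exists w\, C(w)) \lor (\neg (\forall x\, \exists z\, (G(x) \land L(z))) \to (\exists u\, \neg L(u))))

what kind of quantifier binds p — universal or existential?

First replace A → B with ¬A ∨ B.
  \neg (\exists v\, \forall p\, (G(p) \lor G(v))) \lor \neg ((\exists w\, C(w)) \lor \neg \neg (\forall x\, \exists z\, (G(x) \land L(z))) \lor (\exists u\, \neg L(u)))
Move each ¬ inward, flipping quantifiers it crosses:
  (\forall v\, \exists p\, (\neg G(p) \land \neg G(v))) \lor (\forall w\, \neg C(w)) \land (\exists x\, \forall z\, (\neg G(x) \lor \neg L(z))) \land (\forall u\, L(u))
Finally move all quantifiers to the prefix:
  \forall v\, \exists p\, \forall w\, \exists x\, \forall z\, \forall u\, (\neg G(p) \land \neg G(v) \lor \neg C(w) \land (\neg G(x) \lor \neg L(z)) \land L(u))
The quantifier \forall p sits under an odd number of negations (counting the antecedent side of each →), so it flips to \exists p.

existential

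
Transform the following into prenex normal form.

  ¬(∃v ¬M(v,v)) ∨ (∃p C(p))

∀v ∃p (M(v,v) ∨ C(p))

Move each ¬ inward, flipping quantifiers it crosses:
  (∀v M(v,v)) ∨ (∃p C(p))
All bound variables are already distinct, so no renaming is needed.
Finally move all quantifiers to the prefix:
  ∀v ∃p (M(v,v) ∨ C(p))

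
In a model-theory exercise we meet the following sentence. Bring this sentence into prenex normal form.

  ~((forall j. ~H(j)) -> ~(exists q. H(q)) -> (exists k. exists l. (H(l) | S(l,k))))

forall j. forall q. forall k. forall l. (~H(j) & ~H(q) & ~H(l) & ~S(l,k))

First replace A → B with ¬A ∨ B.
  ~(~(forall j. ~H(j)) | ~~(exists q. H(q)) | (exists k. exists l. (H(l) | S(l,k))))
Move each ¬ inward, flipping quantifiers it crosses:
  (forall j. ~H(j)) & (forall q. ~H(q)) & (forall k. forall l. (~H(l) & ~S(l,k)))
Finally move all quantifiers to the prefix:
  forall j. forall q. forall k. forall l. (~H(j) & ~H(q) & ~H(l) & ~S(l,k))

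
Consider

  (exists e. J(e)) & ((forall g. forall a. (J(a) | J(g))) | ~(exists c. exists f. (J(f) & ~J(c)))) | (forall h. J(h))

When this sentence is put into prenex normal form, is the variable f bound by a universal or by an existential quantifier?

universal

Push ¬ through the quantifiers and connectives to reach negation normal form:
  (exists e. J(e)) & ((forall g. forall a. (J(a) | J(g))) | (forall c. forall f. (~J(f) | J(c)))) | (forall h. J(h))
All bound variables are already distinct, so no renaming is needed.
Finally move all quantifiers to the prefix:
  exists e. forall g. forall a. forall c. forall f. forall h. (J(e) & (J(a) | J(g) | ~J(f) | J(c)) | J(h))
The quantifier exists f sits under an odd number of negations, so it flips to forall f.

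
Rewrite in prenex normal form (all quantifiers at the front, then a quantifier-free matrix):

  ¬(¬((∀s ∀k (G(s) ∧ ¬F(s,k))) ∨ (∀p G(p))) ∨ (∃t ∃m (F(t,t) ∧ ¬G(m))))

∀s ∀k ∀p ∀t ∀m ((G(s) ∧ ¬F(s,k) ∨ G(p)) ∧ (¬F(t,t) ∨ G(m)))

Drive negations inward (¬∀x A ≡ ∃x ¬A, ¬∃x A ≡ ∀x ¬A, De Morgan for ∧/∨):
  ((∀s ∀k (G(s) ∧ ¬F(s,k))) ∨ (∀p G(p))) ∧ (∀t ∀m (¬F(t,t) ∨ G(m)))
All bound variables are already distinct, so no renaming is needed.
Finally move all quantifiers to the prefix:
  ∀s ∀k ∀p ∀t ∀m ((G(s) ∧ ¬F(s,k) ∨ G(p)) ∧ (¬F(t,t) ∨ G(m)))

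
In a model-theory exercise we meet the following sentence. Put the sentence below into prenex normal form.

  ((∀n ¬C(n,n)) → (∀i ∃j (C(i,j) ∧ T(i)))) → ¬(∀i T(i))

∀n ∃i ∀j ∃y1 (¬C(n,n) ∧ (¬C(i,j) ∨ ¬T(i)) ∨ ¬T(y1))

Eliminate → and ↔ using ¬ and ∨.
  ¬(¬(∀n ¬C(n,n)) ∨ (∀i ∃j (C(i,j) ∧ T(i)))) ∨ ¬(∀i T(i))
Move each ¬ inward, flipping quantifiers it crosses:
  (∀n ¬C(n,n)) ∧ (∃i ∀j (¬C(i,j) ∨ ¬T(i))) ∨ (∃i ¬T(i))
Rename bound variables to avoid capture: i↦y1.
  (∀n ¬C(n,n)) ∧ (∃i ∀j (¬C(i,j) ∨ ¬T(i))) ∨ (∃y1 ¬T(y1))
Extract every quantifier outward, since the variables are now distinct and don't occur free across branches:
  ∀n ∃i ∀j ∃y1 (¬C(n,n) ∧ (¬C(i,j) ∨ ¬T(i)) ∨ ¬T(y1))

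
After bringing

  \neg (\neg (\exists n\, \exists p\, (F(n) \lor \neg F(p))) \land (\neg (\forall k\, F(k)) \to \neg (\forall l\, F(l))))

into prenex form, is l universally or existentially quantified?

universal

Eliminate → and ↔ using ¬ and ∨.
  \neg (\neg (\exists n\, \exists p\, (F(n) \lor \neg F(p))) \land (\neg \neg (\forall k\, F(k)) \lor \neg (\forall l\, F(l))))
Move each ¬ inward, flipping quantifiers it crosses:
  (\exists n\, \exists p\, (F(n) \lor \neg F(p))) \lor (\exists k\, \neg F(k)) \land (\forall l\, F(l))
All bound variables are already distinct, so no renaming is needed.
Finally move all quantifiers to the prefix:
  \exists n\, \exists p\, \exists k\, \forall l\, (F(n) \lor \neg F(p) \lor \neg F(k) \land F(l))
The quantifier \forall l sits under an even number of negations (counting the antecedent side of each →), so it remains universal.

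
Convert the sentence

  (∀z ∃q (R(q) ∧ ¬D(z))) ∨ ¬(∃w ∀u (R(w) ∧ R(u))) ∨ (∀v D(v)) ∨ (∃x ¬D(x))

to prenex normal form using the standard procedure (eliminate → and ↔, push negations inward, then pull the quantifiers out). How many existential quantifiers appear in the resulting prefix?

Push ¬ through the quantifiers and connectives to reach negation normal form:
  (∀z ∃q (R(q) ∧ ¬D(z))) ∨ (∀w ∃u (¬R(w) ∨ ¬R(u))) ∨ (∀v D(v)) ∨ (∃x ¬D(x))
All bound variables are already distinct, so no renaming is needed.
Finally move all quantifiers to the prefix:
  ∀z ∃q ∀w ∃u ∀v ∃x (R(q) ∧ ¬D(z) ∨ ¬R(w) ∨ ¬R(u) ∨ D(v) ∨ ¬D(x))
The prefix is ∀z ∃q ∀w ∃u ∀v ∃x: 3 universal, 3 existential.

3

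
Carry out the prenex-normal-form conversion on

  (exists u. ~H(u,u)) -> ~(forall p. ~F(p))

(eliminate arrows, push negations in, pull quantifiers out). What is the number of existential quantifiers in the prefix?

1

First replace A → B with ¬A ∨ B.
  ~(exists u. ~H(u,u)) | ~(forall p. ~F(p))
Move each ¬ inward, flipping quantifiers it crosses:
  (forall u. H(u,u)) | (exists p. F(p))
Finally move all quantifiers to the prefix:
  forall u. exists p. (H(u,u) | F(p))
The prefix is forall u exists p: 1 universal, 1 existential.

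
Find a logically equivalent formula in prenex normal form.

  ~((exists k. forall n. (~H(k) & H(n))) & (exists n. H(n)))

Move each ¬ inward, flipping quantifiers it crosses:
  (forall k. exists n. (H(k) | ~H(n))) | (forall n. ~H(n))
Standardize variables apart so no two quantifiers bind the same name: n↦z1.
  (forall k. exists n. (H(k) | ~H(n))) | (forall z1. ~H(z1))
Finally move all quantifiers to the prefix:
  forall k. exists n. forall z1. (H(k) | ~H(n) | ~H(z1))

forall k. exists n. forall z1. (H(k) | ~H(n) | ~H(z1))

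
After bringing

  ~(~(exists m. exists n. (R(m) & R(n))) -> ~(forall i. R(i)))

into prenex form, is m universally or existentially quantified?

First replace A → B with ¬A ∨ B.
  ~(~~(exists m. exists n. (R(m) & R(n))) | ~(forall i. R(i)))
Push ¬ through the quantifiers and connectives to reach negation normal form:
  (forall m. forall n. (~R(m) | ~R(n))) & (forall i. R(i))
Extract every quantifier outward, since the variables are now distinct and don't occur free across branches:
  forall m. forall n. forall i. ((~R(m) | ~R(n)) & R(i))
The quantifier exists m sits under an odd number of negations (counting the antecedent side of each →), so it flips to forall m.

universal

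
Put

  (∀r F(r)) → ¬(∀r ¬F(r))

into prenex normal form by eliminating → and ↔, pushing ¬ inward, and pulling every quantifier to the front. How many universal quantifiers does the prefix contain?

Eliminate → and ↔ using ¬ and ∨.
  ¬(∀r F(r)) ∨ ¬(∀r ¬F(r))
Push ¬ through the quantifiers and connectives to reach negation normal form:
  (∃r ¬F(r)) ∨ (∃r F(r))
Rename bound variables to avoid capture: r↦z.
  (∃r ¬F(r)) ∨ (∃z F(z))
Finally move all quantifiers to the prefix:
  ∃r ∃z (¬F(r) ∨ F(z))
The prefix is ∃r ∃z: 0 universal, 2 existential.

0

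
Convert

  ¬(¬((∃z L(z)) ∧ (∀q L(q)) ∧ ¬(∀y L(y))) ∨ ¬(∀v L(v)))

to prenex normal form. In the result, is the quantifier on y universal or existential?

existential

Push ¬ through the quantifiers and connectives to reach negation normal form:
  (∃z L(z)) ∧ (∀q L(q)) ∧ (∃y ¬L(y)) ∧ (∀v L(v))
All bound variables are already distinct, so no renaming is needed.
Extract every quantifier outward, since the variables are now distinct and don't occur free across branches:
  ∃z ∀q ∃y ∀v (L(z) ∧ L(q) ∧ ¬L(y) ∧ L(v))
The quantifier ∀y sits under an odd number of negations, so it flips to ∃y.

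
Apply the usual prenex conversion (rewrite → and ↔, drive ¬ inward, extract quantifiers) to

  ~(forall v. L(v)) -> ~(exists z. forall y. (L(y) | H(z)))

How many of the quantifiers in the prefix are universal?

2

Rewrite implications/biconditionals: A → B as ¬A ∨ B.
  ~~(forall v. L(v)) | ~(exists z. forall y. (L(y) | H(z)))
Move each ¬ inward, flipping quantifiers it crosses:
  (forall v. L(v)) | (forall z. exists y. (~L(y) & ~H(z)))
All bound variables are already distinct, so no renaming is needed.
Pull the quantifiers to the front (each side's bound variable is not free in the other side):
  forall v. forall z. exists y. (L(v) | ~L(y) & ~H(z))
The prefix is forall v forall z exists y: 2 universal, 1 existential.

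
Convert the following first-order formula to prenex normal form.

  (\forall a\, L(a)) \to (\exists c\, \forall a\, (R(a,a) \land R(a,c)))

Rewrite implications/biconditionals: A → B as ¬A ∨ B.
  \neg (\forall a\, L(a)) \lor (\exists c\, \forall a\, (R(a,a) \land R(a,c)))
Move each ¬ inward, flipping quantifiers it crosses:
  (\exists a\, \neg L(a)) \lor (\exists c\, \forall a\, (R(a,a) \land R(a,c)))
Rename bound variables to avoid capture: a↦v.
  (\exists a\, \neg L(a)) \lor (\exists c\, \forall v\, (R(v,v) \land R(v,c)))
Extract every quantifier outward, since the variables are now distinct and don't occur free across branches:
  \exists a\, \exists c\, \forall v\, (\neg L(a) \lor R(v,v) \land R(v,c))

\exists a\, \exists c\, \forall v\, (\neg L(a) \lor R(v,v) \land R(v,c))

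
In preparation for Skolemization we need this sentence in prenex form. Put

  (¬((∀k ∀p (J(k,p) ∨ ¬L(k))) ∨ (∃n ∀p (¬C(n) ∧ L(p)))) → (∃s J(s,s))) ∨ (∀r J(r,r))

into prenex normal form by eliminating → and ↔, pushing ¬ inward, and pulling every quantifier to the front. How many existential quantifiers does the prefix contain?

Eliminate → and ↔ using ¬ and ∨.
  ¬¬((∀k ∀p (J(k,p) ∨ ¬L(k))) ∨ (∃n ∀p (¬C(n) ∧ L(p)))) ∨ (∃s J(s,s)) ∨ (∀r J(r,r))
Drive negations inward (¬∀x A ≡ ∃x ¬A, ¬∃x A ≡ ∀x ¬A, De Morgan for ∧/∨):
  (∀k ∀p (J(k,p) ∨ ¬L(k))) ∨ (∃n ∀p (¬C(n) ∧ L(p))) ∨ (∃s J(s,s)) ∨ (∀r J(r,r))
Give each quantifier a distinct variable: p↦z.
  (∀k ∀p (J(k,p) ∨ ¬L(k))) ∨ (∃n ∀z (¬C(n) ∧ L(z))) ∨ (∃s J(s,s)) ∨ (∀r J(r,r))
Finally move all quantifiers to the prefix:
  ∀k ∀p ∃n ∀z ∃s ∀r (J(k,p) ∨ ¬L(k) ∨ ¬C(n) ∧ L(z) ∨ J(s,s) ∨ J(r,r))
The prefix is ∀k ∀p ∃n ∀z ∃s ∀r: 4 universal, 2 existential.

2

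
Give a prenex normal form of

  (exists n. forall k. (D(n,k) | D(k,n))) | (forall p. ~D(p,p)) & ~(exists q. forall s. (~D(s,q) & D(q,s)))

Push ¬ through the quantifiers and connectives to reach negation normal form:
  (exists n. forall k. (D(n,k) | D(k,n))) | (forall p. ~D(p,p)) & (forall q. exists s. (D(s,q) | ~D(q,s)))
All bound variables are already distinct, so no renaming is needed.
Pull the quantifiers to the front (each side's bound variable is not free in the other side):
  exists n. forall k. forall p. forall q. exists s. (D(n,k) | D(k,n) | ~D(p,p) & (D(s,q) | ~D(q,s)))

exists n. forall k. forall p. forall q. exists s. (D(n,k) | D(k,n) | ~D(p,p) & (D(s,q) | ~D(q,s)))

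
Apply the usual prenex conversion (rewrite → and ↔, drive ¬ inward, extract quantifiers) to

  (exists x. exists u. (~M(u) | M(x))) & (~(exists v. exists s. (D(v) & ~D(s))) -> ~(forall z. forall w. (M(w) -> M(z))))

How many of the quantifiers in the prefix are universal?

Rewrite implications/biconditionals: A → B as ¬A ∨ B.
  (exists x. exists u. (~M(u) | M(x))) & (~~(exists v. exists s. (D(v) & ~D(s))) | ~(forall z. forall w. (~M(w) | M(z))))
Drive negations inward (¬∀x A ≡ ∃x ¬A, ¬∃x A ≡ ∀x ¬A, De Morgan for ∧/∨):
  (exists x. exists u. (~M(u) | M(x))) & ((exists v. exists s. (D(v) & ~D(s))) | (exists z. exists w. (M(w) & ~M(z))))
Pull the quantifiers to the front (each side's bound variable is not free in the other side):
  exists x. exists u. exists v. exists s. exists z. exists w. ((~M(u) | M(x)) & (D(v) & ~D(s) | M(w) & ~M(z)))
The prefix is exists x exists u exists v exists s exists z exists w: 0 universal, 6 existential.

0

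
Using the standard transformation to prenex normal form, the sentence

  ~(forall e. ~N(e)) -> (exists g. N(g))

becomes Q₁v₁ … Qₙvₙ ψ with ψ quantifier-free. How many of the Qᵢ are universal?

1

Eliminate → and ↔ using ¬ and ∨.
  ~~(forall e. ~N(e)) | (exists g. N(g))
Push ¬ through the quantifiers and connectives to reach negation normal form:
  (forall e. ~N(e)) | (exists g. N(g))
All bound variables are already distinct, so no renaming is needed.
Pull the quantifiers to the front (each side's bound variable is not free in the other side):
  forall e. exists g. (~N(e) | N(g))
The prefix is forall e exists g: 1 universal, 1 existential.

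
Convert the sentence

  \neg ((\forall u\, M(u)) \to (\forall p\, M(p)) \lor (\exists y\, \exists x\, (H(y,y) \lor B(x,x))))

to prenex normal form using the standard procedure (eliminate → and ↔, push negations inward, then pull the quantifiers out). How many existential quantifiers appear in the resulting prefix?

Eliminate → and ↔ using ¬ and ∨.
  \neg (\neg (\forall u\, M(u)) \lor (\forall p\, M(p)) \lor (\exists y\, \exists x\, (H(y,y) \lor B(x,x))))
Push ¬ through the quantifiers and connectives to reach negation normal form:
  (\forall u\, M(u)) \land (\exists p\, \neg M(p)) \land (\forall y\, \forall x\, (\neg H(y,y) \land \neg B(x,x)))
All bound variables are already distinct, so no renaming is needed.
Extract every quantifier outward, since the variables are now distinct and don't occur free across branches:
  \forall u\, \exists p\, \forall y\, \forall x\, (M(u) \land \neg M(p) \land \neg H(y,y) \land \neg B(x,x))
The prefix is \forall u \exists p \forall y \forall x: 3 universal, 1 existential.

1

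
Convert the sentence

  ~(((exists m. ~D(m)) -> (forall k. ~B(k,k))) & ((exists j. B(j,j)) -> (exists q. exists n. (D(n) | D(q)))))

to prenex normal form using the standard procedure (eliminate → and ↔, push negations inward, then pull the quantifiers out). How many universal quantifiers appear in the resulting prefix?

2

Eliminate → and ↔ using ¬ and ∨.
  ~((~(exists m. ~D(m)) | (forall k. ~B(k,k))) & (~(exists j. B(j,j)) | (exists q. exists n. (D(n) | D(q)))))
Move each ¬ inward, flipping quantifiers it crosses:
  (exists m. ~D(m)) & (exists k. B(k,k)) | (exists j. B(j,j)) & (forall q. forall n. (~D(n) & ~D(q)))
All bound variables are already distinct, so no renaming is needed.
Extract every quantifier outward, since the variables are now distinct and don't occur free across branches:
  exists m. exists k. exists j. forall q. forall n. (~D(m) & B(k,k) | B(j,j) & ~D(n) & ~D(q))
The prefix is exists m exists k exists j forall q forall n: 2 universal, 3 existential.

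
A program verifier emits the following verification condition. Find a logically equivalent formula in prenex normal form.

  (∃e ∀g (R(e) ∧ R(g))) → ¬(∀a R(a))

Eliminate → and ↔ using ¬ and ∨.
  ¬(∃e ∀g (R(e) ∧ R(g))) ∨ ¬(∀a R(a))
Drive negations inward (¬∀x A ≡ ∃x ¬A, ¬∃x A ≡ ∀x ¬A, De Morgan for ∧/∨):
  (∀e ∃g (¬R(e) ∨ ¬R(g))) ∨ (∃a ¬R(a))
All bound variables are already distinct, so no renaming is needed.
Pull the quantifiers to the front (each side's bound variable is not free in the other side):
  ∀e ∃g ∃a (¬R(e) ∨ ¬R(g) ∨ ¬R(a))

∀e ∃g ∃a (¬R(e) ∨ ¬R(g) ∨ ¬R(a))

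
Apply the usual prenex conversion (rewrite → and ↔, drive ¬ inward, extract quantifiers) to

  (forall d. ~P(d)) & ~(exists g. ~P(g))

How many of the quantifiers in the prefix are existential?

0

Move each ¬ inward, flipping quantifiers it crosses:
  (forall d. ~P(d)) & (forall g. P(g))
Extract every quantifier outward, since the variables are now distinct and don't occur free across branches:
  forall d. forall g. (~P(d) & P(g))
The prefix is forall d forall g: 2 universal, 0 existential.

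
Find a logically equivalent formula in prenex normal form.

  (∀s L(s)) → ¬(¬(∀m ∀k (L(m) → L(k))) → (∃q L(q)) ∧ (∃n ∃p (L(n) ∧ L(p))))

∃s ∃m ∃k ∀q ∀n ∀p (¬L(s) ∨ L(m) ∧ ¬L(k) ∧ (¬L(q) ∨ ¬L(n) ∨ ¬L(p)))

Eliminate → and ↔ using ¬ and ∨.
  ¬(∀s L(s)) ∨ ¬(¬¬(∀m ∀k (¬L(m) ∨ L(k))) ∨ (∃q L(q)) ∧ (∃n ∃p (L(n) ∧ L(p))))
Push ¬ through the quantifiers and connectives to reach negation normal form:
  (∃s ¬L(s)) ∨ (∃m ∃k (L(m) ∧ ¬L(k))) ∧ ((∀q ¬L(q)) ∨ (∀n ∀p (¬L(n) ∨ ¬L(p))))
All bound variables are already distinct, so no renaming is needed.
Extract every quantifier outward, since the variables are now distinct and don't occur free across branches:
  ∃s ∃m ∃k ∀q ∀n ∀p (¬L(s) ∨ L(m) ∧ ¬L(k) ∧ (¬L(q) ∨ ¬L(n) ∨ ¬L(p)))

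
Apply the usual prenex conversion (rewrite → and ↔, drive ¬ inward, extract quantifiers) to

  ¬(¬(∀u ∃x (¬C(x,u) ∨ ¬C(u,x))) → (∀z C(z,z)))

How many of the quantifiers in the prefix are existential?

2

Eliminate → and ↔ using ¬ and ∨.
  ¬(¬¬(∀u ∃x (¬C(x,u) ∨ ¬C(u,x))) ∨ (∀z C(z,z)))
Drive negations inward (¬∀x A ≡ ∃x ¬A, ¬∃x A ≡ ∀x ¬A, De Morgan for ∧/∨):
  (∃u ∀x (C(x,u) ∧ C(u,x))) ∧ (∃z ¬C(z,z))
All bound variables are already distinct, so no renaming is needed.
Pull the quantifiers to the front (each side's bound variable is not free in the other side):
  ∃u ∀x ∃z (C(x,u) ∧ C(u,x) ∧ ¬C(z,z))
The prefix is ∃u ∀x ∃z: 1 universal, 2 existential.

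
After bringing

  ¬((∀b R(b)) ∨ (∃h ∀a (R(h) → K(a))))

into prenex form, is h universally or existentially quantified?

Eliminate → and ↔ using ¬ and ∨.
  ¬((∀b R(b)) ∨ (∃h ∀a (¬R(h) ∨ K(a))))
Push ¬ through the quantifiers and connectives to reach negation normal form:
  (∃b ¬R(b)) ∧ (∀h ∃a (R(h) ∧ ¬K(a)))
All bound variables are already distinct, so no renaming is needed.
Extract every quantifier outward, since the variables are now distinct and don't occur free across branches:
  ∃b ∀h ∃a (¬R(b) ∧ R(h) ∧ ¬K(a))
The quantifier ∃h sits under an odd number of negations (counting the antecedent side of each →), so it flips to ∀h.

universal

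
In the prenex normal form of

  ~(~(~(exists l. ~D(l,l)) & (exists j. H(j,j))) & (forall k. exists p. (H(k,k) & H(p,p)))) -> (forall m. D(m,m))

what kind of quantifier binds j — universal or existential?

Eliminate → and ↔ using ¬ and ∨.
  ~~(~(~(exists l. ~D(l,l)) & (exists j. H(j,j))) & (forall k. exists p. (H(k,k) & H(p,p)))) | (forall m. D(m,m))
Move each ¬ inward, flipping quantifiers it crosses:
  ((exists l. ~D(l,l)) | (forall j. ~H(j,j))) & (forall k. exists p. (H(k,k) & H(p,p))) | (forall m. D(m,m))
Pull the quantifiers to the front (each side's bound variable is not free in the other side):
  exists l. forall j. forall k. exists p. forall m. ((~D(l,l) | ~H(j,j)) & H(k,k) & H(p,p) | D(m,m))
The quantifier exists j sits under an odd number of negations (counting the antecedent side of each →), so it flips to forall j.

universal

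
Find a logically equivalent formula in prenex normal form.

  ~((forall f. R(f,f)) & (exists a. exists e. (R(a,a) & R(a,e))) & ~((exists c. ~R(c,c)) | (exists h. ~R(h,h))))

exists f. forall a. forall e. exists c. exists h. (~R(f,f) | ~R(a,a) | ~R(a,e) | ~R(c,c) | ~R(h,h))

Drive negations inward (¬∀x A ≡ ∃x ¬A, ¬∃x A ≡ ∀x ¬A, De Morgan for ∧/∨):
  (exists f. ~R(f,f)) | (forall a. forall e. (~R(a,a) | ~R(a,e))) | (exists c. ~R(c,c)) | (exists h. ~R(h,h))
All bound variables are already distinct, so no renaming is needed.
Extract every quantifier outward, since the variables are now distinct and don't occur free across branches:
  exists f. forall a. forall e. exists c. exists h. (~R(f,f) | ~R(a,a) | ~R(a,e) | ~R(c,c) | ~R(h,h))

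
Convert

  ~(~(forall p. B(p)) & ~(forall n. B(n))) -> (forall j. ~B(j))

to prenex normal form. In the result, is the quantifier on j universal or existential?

universal

Eliminate → and ↔ using ¬ and ∨.
  ~~(~(forall p. B(p)) & ~(forall n. B(n))) | (forall j. ~B(j))
Move each ¬ inward, flipping quantifiers it crosses:
  (exists p. ~B(p)) & (exists n. ~B(n)) | (forall j. ~B(j))
All bound variables are already distinct, so no renaming is needed.
Finally move all quantifiers to the prefix:
  exists p. exists n. forall j. (~B(p) & ~B(n) | ~B(j))
The quantifier forall j sits under an even number of negations (counting the antecedent side of each →), so it remains universal.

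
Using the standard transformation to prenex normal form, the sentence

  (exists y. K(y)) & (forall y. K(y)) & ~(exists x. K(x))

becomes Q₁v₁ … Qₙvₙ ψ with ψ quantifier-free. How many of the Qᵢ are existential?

Move each ¬ inward, flipping quantifiers it crosses:
  (exists y. K(y)) & (forall y. K(y)) & (forall x. ~K(x))
Standardize variables apart so no two quantifiers bind the same name: y↦v1.
  (exists y. K(y)) & (forall v1. K(v1)) & (forall x. ~K(x))
Finally move all quantifiers to the prefix:
  exists y. forall v1. forall x. (K(y) & K(v1) & ~K(x))
The prefix is exists y forall v1 forall x: 2 universal, 1 existential.

1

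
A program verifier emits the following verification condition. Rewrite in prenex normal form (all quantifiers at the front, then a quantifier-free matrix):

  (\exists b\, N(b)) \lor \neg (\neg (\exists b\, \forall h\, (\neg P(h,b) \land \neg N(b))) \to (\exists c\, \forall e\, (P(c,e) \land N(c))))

Rewrite implications/biconditionals: A → B as ¬A ∨ B.
  (\exists b\, N(b)) \lor \neg (\neg \neg (\exists b\, \forall h\, (\neg P(h,b) \land \neg N(b))) \lor (\exists c\, \forall e\, (P(c,e) \land N(c))))
Drive negations inward (¬∀x A ≡ ∃x ¬A, ¬∃x A ≡ ∀x ¬A, De Morgan for ∧/∨):
  (\exists b\, N(b)) \lor (\forall b\, \exists h\, (P(h,b) \lor N(b))) \land (\forall c\, \exists e\, (\neg P(c,e) \lor \neg N(c)))
Give each quantifier a distinct variable: b↦v1.
  (\exists b\, N(b)) \lor (\forall v1\, \exists h\, (P(h,v1) \lor N(v1))) \land (\forall c\, \exists e\, (\neg P(c,e) \lor \neg N(c)))
Finally move all quantifiers to the prefix:
  \exists b\, \forall v1\, \exists h\, \forall c\, \exists e\, (N(b) \lor (P(h,v1) \lor N(v1)) \land (\neg P(c,e) \lor \neg N(c)))

\exists b\, \forall v1\, \exists h\, \forall c\, \exists e\, (N(b) \lor (P(h,v1) \lor N(v1)) \land (\neg P(c,e) \lor \neg N(c)))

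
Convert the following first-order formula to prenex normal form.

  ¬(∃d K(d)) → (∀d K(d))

Rewrite implications/biconditionals: A → B as ¬A ∨ B.
  ¬¬(∃d K(d)) ∨ (∀d K(d))
Push ¬ through the quantifiers and connectives to reach negation normal form:
  (∃d K(d)) ∨ (∀d K(d))
Give each quantifier a distinct variable: d↦x1.
  (∃d K(d)) ∨ (∀x1 K(x1))
Finally move all quantifiers to the prefix:
  ∃d ∀x1 (K(d) ∨ K(x1))

∃d ∀x1 (K(d) ∨ K(x1))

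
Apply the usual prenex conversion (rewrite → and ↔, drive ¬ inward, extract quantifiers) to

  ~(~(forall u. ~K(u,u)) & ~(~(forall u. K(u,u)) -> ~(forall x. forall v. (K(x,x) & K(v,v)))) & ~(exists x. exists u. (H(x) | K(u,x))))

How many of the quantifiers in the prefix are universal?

First replace A → B with ¬A ∨ B.
  ~(~(forall u. ~K(u,u)) & ~(~~(forall u. K(u,u)) | ~(forall x. forall v. (K(x,x) & K(v,v)))) & ~(exists x. exists u. (H(x) | K(u,x))))
Drive negations inward (¬∀x A ≡ ∃x ¬A, ¬∃x A ≡ ∀x ¬A, De Morgan for ∧/∨):
  (forall u. ~K(u,u)) | (forall u. K(u,u)) | (exists x. exists v. (~K(x,x) | ~K(v,v))) | (exists x. exists u. (H(x) | K(u,x)))
Standardize variables apart so no two quantifiers bind the same name: u↦y1, x↦w, u↦a.
  (forall u. ~K(u,u)) | (forall y1. K(y1,y1)) | (exists x. exists v. (~K(x,x) | ~K(v,v))) | (exists w. exists a. (H(w) | K(a,w)))
Pull the quantifiers to the front (each side's bound variable is not free in the other side):
  forall u. forall y1. exists x. exists v. exists w. exists a. (~K(u,u) | K(y1,y1) | ~K(x,x) | ~K(v,v) | H(w) | K(a,w))
The prefix is forall u forall y1 exists x exists v exists w exists a: 2 universal, 4 existential.

2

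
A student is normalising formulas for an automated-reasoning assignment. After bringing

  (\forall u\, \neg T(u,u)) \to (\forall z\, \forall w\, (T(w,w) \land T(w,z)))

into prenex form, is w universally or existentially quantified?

universal

Rewrite implications/biconditionals: A → B as ¬A ∨ B.
  \neg (\forall u\, \neg T(u,u)) \lor (\forall z\, \forall w\, (T(w,w) \land T(w,z)))
Drive negations inward (¬∀x A ≡ ∃x ¬A, ¬∃x A ≡ ∀x ¬A, De Morgan for ∧/∨):
  (\exists u\, T(u,u)) \lor (\forall z\, \forall w\, (T(w,w) \land T(w,z)))
All bound variables are already distinct, so no renaming is needed.
Pull the quantifiers to the front (each side's bound variable is not free in the other side):
  \exists u\, \forall z\, \forall w\, (T(u,u) \lor T(w,w) \land T(w,z))
The quantifier \forall w sits under an even number of negations (counting the antecedent side of each →), so it remains universal.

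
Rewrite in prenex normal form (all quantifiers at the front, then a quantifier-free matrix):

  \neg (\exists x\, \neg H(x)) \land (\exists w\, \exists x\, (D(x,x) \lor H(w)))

\forall x\, \exists w\, \exists v1\, (H(x) \land (D(v1,v1) \lor H(w)))

Move each ¬ inward, flipping quantifiers it crosses:
  (\forall x\, H(x)) \land (\exists w\, \exists x\, (D(x,x) \lor H(w)))
Give each quantifier a distinct variable: x↦v1.
  (\forall x\, H(x)) \land (\exists w\, \exists v1\, (D(v1,v1) \lor H(w)))
Extract every quantifier outward, since the variables are now distinct and don't occur free across branches:
  \forall x\, \exists w\, \exists v1\, (H(x) \land (D(v1,v1) \lor H(w)))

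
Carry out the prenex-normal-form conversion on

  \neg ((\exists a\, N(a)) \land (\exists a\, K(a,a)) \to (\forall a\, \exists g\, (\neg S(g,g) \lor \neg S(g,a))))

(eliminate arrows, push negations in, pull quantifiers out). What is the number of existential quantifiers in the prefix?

3

Rewrite implications/biconditionals: A → B as ¬A ∨ B.
  \neg (\neg ((\exists a\, N(a)) \land (\exists a\, K(a,a))) \lor (\forall a\, \exists g\, (\neg S(g,g) \lor \neg S(g,a))))
Move each ¬ inward, flipping quantifiers it crosses:
  (\exists a\, N(a)) \land (\exists a\, K(a,a)) \land (\exists a\, \forall g\, (S(g,g) \land S(g,a)))
Give each quantifier a distinct variable: a↦c, a↦u.
  (\exists a\, N(a)) \land (\exists c\, K(c,c)) \land (\exists u\, \forall g\, (S(g,g) \land S(g,u)))
Extract every quantifier outward, since the variables are now distinct and don't occur free across branches:
  \exists a\, \exists c\, \exists u\, \forall g\, (N(a) \land K(c,c) \land S(g,g) \land S(g,u))
The prefix is \exists a \exists c \exists u \forall g: 1 universal, 3 existential.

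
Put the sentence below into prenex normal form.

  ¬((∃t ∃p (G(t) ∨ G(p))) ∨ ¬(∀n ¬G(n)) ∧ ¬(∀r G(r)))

∀t ∀p ∀n ∀r (¬G(t) ∧ ¬G(p) ∧ (¬G(n) ∨ G(r)))

Push ¬ through the quantifiers and connectives to reach negation normal form:
  (∀t ∀p (¬G(t) ∧ ¬G(p))) ∧ ((∀n ¬G(n)) ∨ (∀r G(r)))
All bound variables are already distinct, so no renaming is needed.
Pull the quantifiers to the front (each side's bound variable is not free in the other side):
  ∀t ∀p ∀n ∀r (¬G(t) ∧ ¬G(p) ∧ (¬G(n) ∨ G(r)))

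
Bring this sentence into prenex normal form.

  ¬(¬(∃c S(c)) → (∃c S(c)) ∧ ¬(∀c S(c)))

∀c ∀y1 ∀v1 (¬S(c) ∧ (¬S(y1) ∨ S(v1)))

First replace A → B with ¬A ∨ B.
  ¬(¬¬(∃c S(c)) ∨ (∃c S(c)) ∧ ¬(∀c S(c)))
Drive negations inward (¬∀x A ≡ ∃x ¬A, ¬∃x A ≡ ∀x ¬A, De Morgan for ∧/∨):
  (∀c ¬S(c)) ∧ ((∀c ¬S(c)) ∨ (∀c S(c)))
Rename bound variables to avoid capture: c↦y1, c↦v1.
  (∀c ¬S(c)) ∧ ((∀y1 ¬S(y1)) ∨ (∀v1 S(v1)))
Pull the quantifiers to the front (each side's bound variable is not free in the other side):
  ∀c ∀y1 ∀v1 (¬S(c) ∧ (¬S(y1) ∨ S(v1)))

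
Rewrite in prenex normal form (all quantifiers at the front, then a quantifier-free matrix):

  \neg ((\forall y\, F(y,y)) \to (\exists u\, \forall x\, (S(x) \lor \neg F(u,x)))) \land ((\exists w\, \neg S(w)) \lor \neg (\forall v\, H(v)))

\forall y\, \forall u\, \exists x\, \exists w\, \exists v\, (F(y,y) \land \neg S(x) \land F(u,x) \land (\neg S(w) \lor \neg H(v)))

First replace A → B with ¬A ∨ B.
  \neg (\neg (\forall y\, F(y,y)) \lor (\exists u\, \forall x\, (S(x) \lor \neg F(u,x)))) \land ((\exists w\, \neg S(w)) \lor \neg (\forall v\, H(v)))
Drive negations inward (¬∀x A ≡ ∃x ¬A, ¬∃x A ≡ ∀x ¬A, De Morgan for ∧/∨):
  (\forall y\, F(y,y)) \land (\forall u\, \exists x\, (\neg S(x) \land F(u,x))) \land ((\exists w\, \neg S(w)) \lor (\exists v\, \neg H(v)))
All bound variables are already distinct, so no renaming is needed.
Pull the quantifiers to the front (each side's bound variable is not free in the other side):
  \forall y\, \forall u\, \exists x\, \exists w\, \exists v\, (F(y,y) \land \neg S(x) \land F(u,x) \land (\neg S(w) \lor \neg H(v)))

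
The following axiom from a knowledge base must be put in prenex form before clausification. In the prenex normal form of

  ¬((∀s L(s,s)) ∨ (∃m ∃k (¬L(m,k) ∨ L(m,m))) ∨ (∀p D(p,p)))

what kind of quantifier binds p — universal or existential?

Move each ¬ inward, flipping quantifiers it crosses:
  (∃s ¬L(s,s)) ∧ (∀m ∀k (L(m,k) ∧ ¬L(m,m))) ∧ (∃p ¬D(p,p))
Extract every quantifier outward, since the variables are now distinct and don't occur free across branches:
  ∃s ∀m ∀k ∃p (¬L(s,s) ∧ L(m,k) ∧ ¬L(m,m) ∧ ¬D(p,p))
The quantifier ∀p sits under an odd number of negations, so it flips to ∃p.

existential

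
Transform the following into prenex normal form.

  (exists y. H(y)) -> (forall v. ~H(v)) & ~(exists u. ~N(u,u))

forall y. forall v. forall u. (~H(y) | ~H(v) & N(u,u))

Eliminate → and ↔ using ¬ and ∨.
  ~(exists y. H(y)) | (forall v. ~H(v)) & ~(exists u. ~N(u,u))
Push ¬ through the quantifiers and connectives to reach negation normal form:
  (forall y. ~H(y)) | (forall v. ~H(v)) & (forall u. N(u,u))
Pull the quantifiers to the front (each side's bound variable is not free in the other side):
  forall y. forall v. forall u. (~H(y) | ~H(v) & N(u,u))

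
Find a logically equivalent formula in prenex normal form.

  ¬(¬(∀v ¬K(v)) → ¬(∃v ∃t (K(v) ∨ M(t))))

∃v ∃w1 ∃t (K(v) ∧ (K(w1) ∨ M(t)))

First replace A → B with ¬A ∨ B.
  ¬(¬¬(∀v ¬K(v)) ∨ ¬(∃v ∃t (K(v) ∨ M(t))))
Drive negations inward (¬∀x A ≡ ∃x ¬A, ¬∃x A ≡ ∀x ¬A, De Morgan for ∧/∨):
  (∃v K(v)) ∧ (∃v ∃t (K(v) ∨ M(t)))
Rename bound variables to avoid capture: v↦w1.
  (∃v K(v)) ∧ (∃w1 ∃t (K(w1) ∨ M(t)))
Pull the quantifiers to the front (each side's bound variable is not free in the other side):
  ∃v ∃w1 ∃t (K(v) ∧ (K(w1) ∨ M(t)))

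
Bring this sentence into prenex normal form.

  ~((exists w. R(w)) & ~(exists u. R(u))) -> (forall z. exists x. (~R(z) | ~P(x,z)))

exists w. forall u. forall z. exists x. (R(w) & ~R(u) | ~R(z) | ~P(x,z))

Rewrite implications/biconditionals: A → B as ¬A ∨ B.
  ~~((exists w. R(w)) & ~(exists u. R(u))) | (forall z. exists x. (~R(z) | ~P(x,z)))
Move each ¬ inward, flipping quantifiers it crosses:
  (exists w. R(w)) & (forall u. ~R(u)) | (forall z. exists x. (~R(z) | ~P(x,z)))
All bound variables are already distinct, so no renaming is needed.
Pull the quantifiers to the front (each side's bound variable is not free in the other side):
  exists w. forall u. forall z. exists x. (R(w) & ~R(u) | ~R(z) | ~P(x,z))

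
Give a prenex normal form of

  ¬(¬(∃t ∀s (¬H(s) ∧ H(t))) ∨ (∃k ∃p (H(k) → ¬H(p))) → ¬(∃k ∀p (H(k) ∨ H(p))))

First replace A → B with ¬A ∨ B.
  ¬(¬(¬(∃t ∀s (¬H(s) ∧ H(t))) ∨ (∃k ∃p (¬H(k) ∨ ¬H(p)))) ∨ ¬(∃k ∀p (H(k) ∨ H(p))))
Move each ¬ inward, flipping quantifiers it crosses:
  ((∀t ∃s (H(s) ∨ ¬H(t))) ∨ (∃k ∃p (¬H(k) ∨ ¬H(p)))) ∧ (∃k ∀p (H(k) ∨ H(p)))
Give each quantifier a distinct variable: k↦a, p↦v1.
  ((∀t ∃s (H(s) ∨ ¬H(t))) ∨ (∃k ∃p (¬H(k) ∨ ¬H(p)))) ∧ (∃a ∀v1 (H(a) ∨ H(v1)))
Pull the quantifiers to the front (each side's bound variable is not free in the other side):
  ∀t ∃s ∃k ∃p ∃a ∀v1 ((H(s) ∨ ¬H(t) ∨ ¬H(k) ∨ ¬H(p)) ∧ (H(a) ∨ H(v1)))

∀t ∃s ∃k ∃p ∃a ∀v1 ((H(s) ∨ ¬H(t) ∨ ¬H(k) ∨ ¬H(p)) ∧ (H(a) ∨ H(v1)))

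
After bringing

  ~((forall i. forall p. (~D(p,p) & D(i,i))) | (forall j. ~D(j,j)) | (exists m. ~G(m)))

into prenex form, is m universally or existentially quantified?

Push ¬ through the quantifiers and connectives to reach negation normal form:
  (exists i. exists p. (D(p,p) | ~D(i,i))) & (exists j. D(j,j)) & (forall m. G(m))
All bound variables are already distinct, so no renaming is needed.
Extract every quantifier outward, since the variables are now distinct and don't occur free across branches:
  exists i. exists p. exists j. forall m. ((D(p,p) | ~D(i,i)) & D(j,j) & G(m))
The quantifier exists m sits under an odd number of negations, so it flips to forall m.

universal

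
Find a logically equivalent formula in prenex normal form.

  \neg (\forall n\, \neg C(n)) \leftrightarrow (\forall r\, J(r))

\forall n\, \forall r\, \exists w1\, \exists c\, ((\neg C(n) \lor J(r)) \land (\neg J(w1) \lor C(c)))

First replace A → B with ¬A ∨ B; A ↔ B as (¬A ∨ B) ∧ (¬B ∨ A).
  (\neg \neg (\forall n\, \neg C(n)) \lor (\forall r\, J(r))) \land (\neg (\forall r\, J(r)) \lor \neg (\forall n\, \neg C(n)))
Drive negations inward (¬∀x A ≡ ∃x ¬A, ¬∃x A ≡ ∀x ¬A, De Morgan for ∧/∨):
  ((\forall n\, \neg C(n)) \lor (\forall r\, J(r))) \land ((\exists r\, \neg J(r)) \lor (\exists n\, C(n)))
Rename bound variables to avoid capture: r↦w1, n↦c.
  ((\forall n\, \neg C(n)) \lor (\forall r\, J(r))) \land ((\exists w1\, \neg J(w1)) \lor (\exists c\, C(c)))
Extract every quantifier outward, since the variables are now distinct and don't occur free across branches:
  \forall n\, \forall r\, \exists w1\, \exists c\, ((\neg C(n) \lor J(r)) \land (\neg J(w1) \lor C(c)))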